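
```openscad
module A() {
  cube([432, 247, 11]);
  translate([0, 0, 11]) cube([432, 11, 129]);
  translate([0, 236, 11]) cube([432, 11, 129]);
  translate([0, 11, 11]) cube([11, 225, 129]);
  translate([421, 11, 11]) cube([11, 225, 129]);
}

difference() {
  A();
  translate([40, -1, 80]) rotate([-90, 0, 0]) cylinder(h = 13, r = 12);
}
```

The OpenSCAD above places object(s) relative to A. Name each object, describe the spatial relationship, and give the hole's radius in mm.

A is an open box. The open box has a circular hole through its front wall. The hole's radius is 12 mm.

The subtracted cylinder has r = 12 mm.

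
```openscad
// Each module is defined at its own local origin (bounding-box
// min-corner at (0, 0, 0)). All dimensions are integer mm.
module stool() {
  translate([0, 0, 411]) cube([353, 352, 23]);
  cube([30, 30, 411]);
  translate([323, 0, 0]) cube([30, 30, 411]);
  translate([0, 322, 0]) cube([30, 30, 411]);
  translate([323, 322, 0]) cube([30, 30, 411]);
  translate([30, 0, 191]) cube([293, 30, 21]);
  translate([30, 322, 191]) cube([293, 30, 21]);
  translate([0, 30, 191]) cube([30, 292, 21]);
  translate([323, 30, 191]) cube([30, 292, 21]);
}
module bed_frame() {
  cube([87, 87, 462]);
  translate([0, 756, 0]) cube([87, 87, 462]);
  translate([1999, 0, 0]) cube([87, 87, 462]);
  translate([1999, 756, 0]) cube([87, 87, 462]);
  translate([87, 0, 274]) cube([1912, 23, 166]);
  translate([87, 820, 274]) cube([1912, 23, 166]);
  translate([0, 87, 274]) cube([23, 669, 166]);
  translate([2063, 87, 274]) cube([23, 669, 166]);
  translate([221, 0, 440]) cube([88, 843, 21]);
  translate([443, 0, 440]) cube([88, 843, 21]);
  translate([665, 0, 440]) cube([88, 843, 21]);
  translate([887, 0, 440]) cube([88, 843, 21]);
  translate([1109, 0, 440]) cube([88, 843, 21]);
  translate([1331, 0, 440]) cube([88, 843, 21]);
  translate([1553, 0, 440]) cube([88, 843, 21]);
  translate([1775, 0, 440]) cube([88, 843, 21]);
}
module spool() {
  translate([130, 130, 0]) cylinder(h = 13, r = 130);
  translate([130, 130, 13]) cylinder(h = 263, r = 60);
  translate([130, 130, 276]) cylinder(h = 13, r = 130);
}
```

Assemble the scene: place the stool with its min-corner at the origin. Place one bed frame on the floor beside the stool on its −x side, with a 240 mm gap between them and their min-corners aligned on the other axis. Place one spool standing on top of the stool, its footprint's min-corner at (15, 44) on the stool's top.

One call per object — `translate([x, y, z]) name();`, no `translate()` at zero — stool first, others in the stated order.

stool();
translate([-2326, 0, 0]) bed_frame();
translate([15, 44, 434]) spool();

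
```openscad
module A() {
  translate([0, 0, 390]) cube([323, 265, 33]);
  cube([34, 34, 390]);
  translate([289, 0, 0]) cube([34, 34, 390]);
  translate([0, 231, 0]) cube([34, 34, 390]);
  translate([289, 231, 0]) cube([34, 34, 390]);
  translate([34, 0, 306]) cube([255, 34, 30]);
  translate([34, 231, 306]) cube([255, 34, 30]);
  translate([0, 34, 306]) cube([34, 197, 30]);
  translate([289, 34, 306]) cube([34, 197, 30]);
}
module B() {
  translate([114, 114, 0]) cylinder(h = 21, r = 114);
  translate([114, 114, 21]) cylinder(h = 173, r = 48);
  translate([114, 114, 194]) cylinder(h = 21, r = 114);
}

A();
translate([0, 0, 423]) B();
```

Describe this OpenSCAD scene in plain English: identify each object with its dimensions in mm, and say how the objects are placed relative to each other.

A is a four-legged stool. The seat is 323×265 mm, 33 mm thick, top at z = 423 mm. It stands on four square legs, each 34×34 mm in cross-section, from z = 0 to the seat underside, each flush with a corner of the seat. Four stretchers, 34 mm wide and 30 mm tall, connect adjacent legs with their undersides at z = 306 mm, each running between the inner faces of the legs it joins and aligned with the legs' outer faces on the other axis.

B is a spool: two coaxial disc flanges of radius 114 mm and thickness 21 mm, joined by a core cylinder of radius 48 mm and height 173 mm. The lower flange rests on z = 0 and the three cylinders share a vertical axis.

The spool is on top of the stool.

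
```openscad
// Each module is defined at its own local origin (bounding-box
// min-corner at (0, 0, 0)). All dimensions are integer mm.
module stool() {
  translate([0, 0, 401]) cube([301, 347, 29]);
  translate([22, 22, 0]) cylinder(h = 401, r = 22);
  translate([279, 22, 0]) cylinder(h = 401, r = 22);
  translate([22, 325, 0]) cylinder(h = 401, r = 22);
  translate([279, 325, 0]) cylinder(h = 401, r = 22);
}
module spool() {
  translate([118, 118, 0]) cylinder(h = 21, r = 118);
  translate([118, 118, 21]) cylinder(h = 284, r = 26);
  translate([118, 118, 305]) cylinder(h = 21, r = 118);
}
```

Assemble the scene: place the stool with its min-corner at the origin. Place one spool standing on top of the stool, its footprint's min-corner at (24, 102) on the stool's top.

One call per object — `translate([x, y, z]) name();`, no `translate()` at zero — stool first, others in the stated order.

stool();
translate([24, 102, 430]) spool();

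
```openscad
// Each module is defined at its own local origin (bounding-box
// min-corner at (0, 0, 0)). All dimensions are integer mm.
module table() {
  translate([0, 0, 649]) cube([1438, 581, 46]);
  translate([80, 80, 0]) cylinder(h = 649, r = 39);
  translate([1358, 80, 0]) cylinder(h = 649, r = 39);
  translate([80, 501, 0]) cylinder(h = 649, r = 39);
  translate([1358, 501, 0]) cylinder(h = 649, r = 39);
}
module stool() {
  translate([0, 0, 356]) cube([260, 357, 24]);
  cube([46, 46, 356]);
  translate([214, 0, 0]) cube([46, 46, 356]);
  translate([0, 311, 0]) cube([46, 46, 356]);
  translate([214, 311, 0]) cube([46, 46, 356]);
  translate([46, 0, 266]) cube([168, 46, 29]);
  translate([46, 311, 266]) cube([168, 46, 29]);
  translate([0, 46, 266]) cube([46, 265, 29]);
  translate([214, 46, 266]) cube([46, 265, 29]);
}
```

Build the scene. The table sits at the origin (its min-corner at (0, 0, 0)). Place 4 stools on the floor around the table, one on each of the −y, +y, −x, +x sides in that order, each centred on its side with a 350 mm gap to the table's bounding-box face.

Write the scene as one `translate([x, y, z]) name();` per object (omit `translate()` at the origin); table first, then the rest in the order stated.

table();
translate([589, -707, 0]) stool();
translate([589, 931, 0]) stool();
translate([-610, 112, 0]) stool();
translate([1788, 112, 0]) stool();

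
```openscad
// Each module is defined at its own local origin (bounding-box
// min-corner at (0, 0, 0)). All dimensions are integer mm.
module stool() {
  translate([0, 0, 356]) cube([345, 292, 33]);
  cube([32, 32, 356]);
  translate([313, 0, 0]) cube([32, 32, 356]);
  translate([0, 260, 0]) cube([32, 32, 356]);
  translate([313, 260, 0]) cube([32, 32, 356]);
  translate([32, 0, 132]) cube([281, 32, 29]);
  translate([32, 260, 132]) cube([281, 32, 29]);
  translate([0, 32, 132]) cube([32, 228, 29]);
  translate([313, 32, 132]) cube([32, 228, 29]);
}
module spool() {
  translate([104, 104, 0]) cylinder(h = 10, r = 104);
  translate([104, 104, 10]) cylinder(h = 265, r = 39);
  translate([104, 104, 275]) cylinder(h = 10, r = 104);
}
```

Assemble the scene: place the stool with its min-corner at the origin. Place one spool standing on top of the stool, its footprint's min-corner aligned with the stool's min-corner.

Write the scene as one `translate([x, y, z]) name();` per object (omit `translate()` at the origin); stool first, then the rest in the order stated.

stool();
translate([0, 0, 389]) spool();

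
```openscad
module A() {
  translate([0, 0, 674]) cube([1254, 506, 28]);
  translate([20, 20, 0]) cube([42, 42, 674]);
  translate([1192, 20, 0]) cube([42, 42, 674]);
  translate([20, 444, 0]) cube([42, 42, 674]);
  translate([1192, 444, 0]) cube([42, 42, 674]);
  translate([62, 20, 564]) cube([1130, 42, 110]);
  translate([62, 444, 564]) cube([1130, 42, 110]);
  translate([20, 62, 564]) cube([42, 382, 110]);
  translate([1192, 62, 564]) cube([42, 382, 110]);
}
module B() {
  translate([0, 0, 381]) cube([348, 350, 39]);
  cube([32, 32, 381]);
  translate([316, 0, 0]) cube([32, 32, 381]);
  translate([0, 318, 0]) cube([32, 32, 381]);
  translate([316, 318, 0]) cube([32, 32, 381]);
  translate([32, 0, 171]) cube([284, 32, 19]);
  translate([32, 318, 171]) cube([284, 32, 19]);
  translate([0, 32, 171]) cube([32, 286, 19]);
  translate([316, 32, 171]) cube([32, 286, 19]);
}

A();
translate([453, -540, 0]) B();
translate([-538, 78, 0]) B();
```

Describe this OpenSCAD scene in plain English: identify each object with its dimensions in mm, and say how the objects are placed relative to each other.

A is a table with a 1254×506 mm rectangular top, 28 mm thick, top surface at z = 702 mm, supported by four 42×42 mm square legs, each inset 20 mm from the nearest pair of top edges, running from the floor. Four apron rails, 42 mm thick and 110 mm tall, run between adjacent legs with their top edges flush with the underside of the top and their outer faces flush with the legs' outer faces.

B is a four-legged stool. The seat is a 348×350×39 mm slab whose top surface is at z = 420 mm; four square legs, each 32×32 mm in cross-section, run from the floor (z = 0) to the underside of the seat, each flush with a corner of the seat. Four stretchers, 32 mm wide and 19 mm tall, connect adjacent legs with their undersides at z = 171 mm, each running between the inner faces of the legs it joins and aligned with the legs' outer faces on the other axis.

Two stools sit around the table at the −y, −x sides.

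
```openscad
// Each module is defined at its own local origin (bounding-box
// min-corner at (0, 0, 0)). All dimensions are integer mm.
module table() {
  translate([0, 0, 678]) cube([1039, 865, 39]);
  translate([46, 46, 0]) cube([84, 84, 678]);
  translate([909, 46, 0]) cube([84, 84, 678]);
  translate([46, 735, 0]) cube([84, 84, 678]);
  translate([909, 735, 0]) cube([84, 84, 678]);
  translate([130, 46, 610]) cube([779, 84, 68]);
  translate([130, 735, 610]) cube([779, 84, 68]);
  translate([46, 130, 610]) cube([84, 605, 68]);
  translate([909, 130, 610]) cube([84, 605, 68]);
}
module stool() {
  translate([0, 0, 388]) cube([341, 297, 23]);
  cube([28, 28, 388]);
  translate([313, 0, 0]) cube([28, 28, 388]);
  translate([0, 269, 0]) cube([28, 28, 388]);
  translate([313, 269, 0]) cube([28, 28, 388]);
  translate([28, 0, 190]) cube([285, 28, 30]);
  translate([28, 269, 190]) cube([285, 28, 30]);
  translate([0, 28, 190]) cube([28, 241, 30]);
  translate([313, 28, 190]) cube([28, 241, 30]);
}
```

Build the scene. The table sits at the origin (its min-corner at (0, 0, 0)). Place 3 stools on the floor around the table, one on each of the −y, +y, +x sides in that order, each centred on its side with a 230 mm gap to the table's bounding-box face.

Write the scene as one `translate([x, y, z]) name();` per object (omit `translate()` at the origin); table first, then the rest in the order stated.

table();
translate([349, -527, 0]) stool();
translate([349, 1095, 0]) stool();
translate([1269, 284, 0]) stool();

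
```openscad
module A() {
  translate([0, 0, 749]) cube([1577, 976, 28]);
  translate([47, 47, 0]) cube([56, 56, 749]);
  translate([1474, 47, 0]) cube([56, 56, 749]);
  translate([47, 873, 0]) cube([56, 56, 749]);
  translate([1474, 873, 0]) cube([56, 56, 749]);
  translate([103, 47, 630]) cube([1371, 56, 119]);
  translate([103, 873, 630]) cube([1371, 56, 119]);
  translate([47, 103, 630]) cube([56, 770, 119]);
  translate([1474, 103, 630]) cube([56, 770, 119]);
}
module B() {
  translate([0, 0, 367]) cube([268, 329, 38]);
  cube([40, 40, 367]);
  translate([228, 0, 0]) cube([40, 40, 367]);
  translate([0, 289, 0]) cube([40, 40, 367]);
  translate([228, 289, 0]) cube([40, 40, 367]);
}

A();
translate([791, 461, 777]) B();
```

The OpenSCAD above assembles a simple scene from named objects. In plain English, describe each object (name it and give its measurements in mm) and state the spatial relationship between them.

A is a rectangular dining table. The top is 1577×976×28 mm with its upper surface at z = 777 mm. It stands on four 56×56 mm square legs, each inset 47 mm from the nearest pair of top edges, running from the floor to the underside of the top. Four apron rails, 56 mm thick and 119 mm tall, run between adjacent legs with their top edges flush with the underside of the top and their outer faces flush with the legs' outer faces.

B is a four-legged stool. The seat is a 268×329×38 mm slab whose top surface is at z = 405 mm; four square legs, each 40×40 mm in cross-section, run from the floor (z = 0) to the underside of the seat, each flush with a corner of the seat.

The stool is on top of the table.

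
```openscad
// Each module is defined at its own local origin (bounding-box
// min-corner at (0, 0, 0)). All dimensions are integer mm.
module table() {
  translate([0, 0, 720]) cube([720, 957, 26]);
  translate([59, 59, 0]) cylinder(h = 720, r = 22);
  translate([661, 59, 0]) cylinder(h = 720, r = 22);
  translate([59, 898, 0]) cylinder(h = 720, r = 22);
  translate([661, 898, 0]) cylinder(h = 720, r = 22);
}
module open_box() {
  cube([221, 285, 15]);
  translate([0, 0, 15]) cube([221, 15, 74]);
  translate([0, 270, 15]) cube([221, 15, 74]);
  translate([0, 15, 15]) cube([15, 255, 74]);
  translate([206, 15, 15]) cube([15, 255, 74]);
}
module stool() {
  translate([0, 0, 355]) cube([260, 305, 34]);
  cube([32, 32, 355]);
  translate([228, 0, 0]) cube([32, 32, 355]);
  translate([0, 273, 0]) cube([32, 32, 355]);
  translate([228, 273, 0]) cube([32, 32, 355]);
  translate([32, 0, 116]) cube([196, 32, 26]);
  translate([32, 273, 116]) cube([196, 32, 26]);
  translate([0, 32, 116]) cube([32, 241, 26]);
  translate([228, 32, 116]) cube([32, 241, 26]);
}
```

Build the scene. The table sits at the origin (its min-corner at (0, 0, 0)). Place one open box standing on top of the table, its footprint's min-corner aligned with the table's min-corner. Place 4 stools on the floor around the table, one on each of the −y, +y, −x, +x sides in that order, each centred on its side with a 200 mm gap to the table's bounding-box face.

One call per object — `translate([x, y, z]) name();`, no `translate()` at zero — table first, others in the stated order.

table();
translate([0, 0, 746]) open_box();
translate([230, -505, 0]) stool();
translate([230, 1157, 0]) stool();
translate([-460, 326, 0]) stool();
translate([920, 326, 0]) stool();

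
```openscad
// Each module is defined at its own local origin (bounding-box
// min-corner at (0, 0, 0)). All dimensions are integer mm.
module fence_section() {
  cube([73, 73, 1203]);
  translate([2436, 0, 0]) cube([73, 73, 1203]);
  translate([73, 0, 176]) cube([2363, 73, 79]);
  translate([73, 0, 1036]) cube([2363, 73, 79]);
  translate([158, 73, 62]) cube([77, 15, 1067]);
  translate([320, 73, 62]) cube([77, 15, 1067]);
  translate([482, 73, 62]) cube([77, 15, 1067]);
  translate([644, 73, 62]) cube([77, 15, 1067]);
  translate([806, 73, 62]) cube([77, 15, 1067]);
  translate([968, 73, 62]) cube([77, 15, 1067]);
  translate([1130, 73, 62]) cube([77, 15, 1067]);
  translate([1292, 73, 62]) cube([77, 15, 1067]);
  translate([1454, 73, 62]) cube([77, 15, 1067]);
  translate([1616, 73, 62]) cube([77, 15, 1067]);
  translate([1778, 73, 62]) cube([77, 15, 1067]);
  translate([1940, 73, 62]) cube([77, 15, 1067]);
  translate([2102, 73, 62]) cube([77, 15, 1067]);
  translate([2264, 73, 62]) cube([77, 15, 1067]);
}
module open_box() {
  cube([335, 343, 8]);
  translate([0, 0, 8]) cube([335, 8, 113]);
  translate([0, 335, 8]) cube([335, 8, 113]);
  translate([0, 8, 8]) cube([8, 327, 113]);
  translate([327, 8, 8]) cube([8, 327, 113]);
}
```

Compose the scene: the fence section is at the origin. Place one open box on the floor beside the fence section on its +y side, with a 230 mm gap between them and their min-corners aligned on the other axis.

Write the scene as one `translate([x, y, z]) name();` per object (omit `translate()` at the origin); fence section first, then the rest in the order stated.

fence_section();
translate([0, 318, 0]) open_box();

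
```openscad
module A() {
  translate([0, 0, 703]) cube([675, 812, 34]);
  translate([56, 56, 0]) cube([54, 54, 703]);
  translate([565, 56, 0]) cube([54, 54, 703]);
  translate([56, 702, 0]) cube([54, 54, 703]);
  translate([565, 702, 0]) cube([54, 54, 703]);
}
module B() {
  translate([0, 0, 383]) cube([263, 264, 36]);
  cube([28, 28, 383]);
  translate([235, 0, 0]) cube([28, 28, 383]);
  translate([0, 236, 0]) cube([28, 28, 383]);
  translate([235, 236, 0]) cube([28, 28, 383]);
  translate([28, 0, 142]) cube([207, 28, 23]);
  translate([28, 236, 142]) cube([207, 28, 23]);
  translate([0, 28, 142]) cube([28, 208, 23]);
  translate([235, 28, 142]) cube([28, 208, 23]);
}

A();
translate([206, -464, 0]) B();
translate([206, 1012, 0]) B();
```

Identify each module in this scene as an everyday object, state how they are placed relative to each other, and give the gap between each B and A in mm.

A is a table. B is a stool. Two stools sit around the table at the −y, +y sides. The gap between each stool and the table is 200 mm.

Each stool's nearest face is 200 mm from the table's bounding box.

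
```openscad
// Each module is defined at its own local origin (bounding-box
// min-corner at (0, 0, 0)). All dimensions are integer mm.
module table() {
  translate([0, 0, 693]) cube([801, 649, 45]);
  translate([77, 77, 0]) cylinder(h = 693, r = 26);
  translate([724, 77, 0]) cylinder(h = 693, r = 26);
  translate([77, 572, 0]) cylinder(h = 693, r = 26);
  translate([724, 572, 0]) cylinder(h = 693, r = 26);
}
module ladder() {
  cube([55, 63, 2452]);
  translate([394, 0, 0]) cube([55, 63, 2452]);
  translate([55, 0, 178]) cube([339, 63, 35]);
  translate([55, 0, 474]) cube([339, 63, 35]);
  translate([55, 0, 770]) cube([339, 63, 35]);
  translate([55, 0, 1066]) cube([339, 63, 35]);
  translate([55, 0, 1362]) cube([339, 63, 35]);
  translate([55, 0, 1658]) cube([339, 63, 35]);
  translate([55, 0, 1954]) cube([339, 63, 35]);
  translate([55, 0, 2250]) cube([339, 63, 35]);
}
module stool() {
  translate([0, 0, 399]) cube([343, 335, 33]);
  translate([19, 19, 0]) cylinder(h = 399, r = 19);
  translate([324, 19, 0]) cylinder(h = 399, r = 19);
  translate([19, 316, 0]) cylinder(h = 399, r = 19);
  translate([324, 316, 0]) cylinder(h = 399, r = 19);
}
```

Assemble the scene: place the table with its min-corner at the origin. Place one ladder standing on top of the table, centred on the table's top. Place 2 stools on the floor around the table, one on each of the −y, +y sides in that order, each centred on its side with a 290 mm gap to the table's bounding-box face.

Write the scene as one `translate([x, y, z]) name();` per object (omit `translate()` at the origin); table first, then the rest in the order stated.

table();
translate([176, 293, 738]) ladder();
translate([229, -625, 0]) stool();
translate([229, 939, 0]) stool();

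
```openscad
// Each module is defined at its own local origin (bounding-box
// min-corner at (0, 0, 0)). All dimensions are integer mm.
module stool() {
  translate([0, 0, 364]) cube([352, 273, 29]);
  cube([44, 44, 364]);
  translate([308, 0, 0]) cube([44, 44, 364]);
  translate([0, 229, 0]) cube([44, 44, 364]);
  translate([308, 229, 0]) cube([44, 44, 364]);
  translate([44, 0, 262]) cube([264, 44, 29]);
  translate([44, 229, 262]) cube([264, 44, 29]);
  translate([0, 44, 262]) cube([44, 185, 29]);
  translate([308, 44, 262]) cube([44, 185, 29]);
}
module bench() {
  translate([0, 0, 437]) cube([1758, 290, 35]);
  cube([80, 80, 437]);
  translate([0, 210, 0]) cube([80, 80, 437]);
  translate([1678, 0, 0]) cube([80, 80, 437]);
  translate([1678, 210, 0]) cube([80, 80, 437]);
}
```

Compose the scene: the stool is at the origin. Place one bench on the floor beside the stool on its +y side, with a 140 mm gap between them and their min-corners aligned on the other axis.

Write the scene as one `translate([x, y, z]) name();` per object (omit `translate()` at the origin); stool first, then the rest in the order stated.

stool();
translate([0, 413, 0]) bench();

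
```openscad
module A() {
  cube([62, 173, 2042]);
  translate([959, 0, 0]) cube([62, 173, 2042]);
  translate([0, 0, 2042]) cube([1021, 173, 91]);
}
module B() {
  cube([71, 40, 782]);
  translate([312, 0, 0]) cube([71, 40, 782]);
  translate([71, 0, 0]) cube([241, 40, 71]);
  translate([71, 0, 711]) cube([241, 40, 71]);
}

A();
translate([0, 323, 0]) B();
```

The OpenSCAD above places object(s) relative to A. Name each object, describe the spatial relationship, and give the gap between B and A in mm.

The picture frame's nearest face is 150 mm from the door frame's +y face.

A is a door frame. B is a picture frame. The picture frame is on the floor beside the door frame on its +y side. The gap between the picture frame and the door frame is 150 mm.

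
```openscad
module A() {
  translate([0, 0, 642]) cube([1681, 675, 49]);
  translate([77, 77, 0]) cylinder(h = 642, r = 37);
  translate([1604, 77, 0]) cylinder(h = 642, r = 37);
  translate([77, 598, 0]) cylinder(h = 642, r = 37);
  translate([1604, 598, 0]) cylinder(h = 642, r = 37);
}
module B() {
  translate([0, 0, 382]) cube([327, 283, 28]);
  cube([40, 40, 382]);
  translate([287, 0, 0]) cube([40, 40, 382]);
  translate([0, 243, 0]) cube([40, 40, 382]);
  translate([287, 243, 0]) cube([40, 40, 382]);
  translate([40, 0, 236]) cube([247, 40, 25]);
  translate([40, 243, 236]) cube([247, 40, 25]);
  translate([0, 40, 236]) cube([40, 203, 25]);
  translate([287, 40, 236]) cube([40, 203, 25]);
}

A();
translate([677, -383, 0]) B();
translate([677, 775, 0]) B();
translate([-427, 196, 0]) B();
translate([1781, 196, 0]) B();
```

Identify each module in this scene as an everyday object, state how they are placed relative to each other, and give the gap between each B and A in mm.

A is a table. B is a stool. Four stools sit around the table at the −y, +y, −x, +x sides. The gap between each stool and the table is 100 mm.

Each stool's nearest face is 100 mm from the table's bounding box.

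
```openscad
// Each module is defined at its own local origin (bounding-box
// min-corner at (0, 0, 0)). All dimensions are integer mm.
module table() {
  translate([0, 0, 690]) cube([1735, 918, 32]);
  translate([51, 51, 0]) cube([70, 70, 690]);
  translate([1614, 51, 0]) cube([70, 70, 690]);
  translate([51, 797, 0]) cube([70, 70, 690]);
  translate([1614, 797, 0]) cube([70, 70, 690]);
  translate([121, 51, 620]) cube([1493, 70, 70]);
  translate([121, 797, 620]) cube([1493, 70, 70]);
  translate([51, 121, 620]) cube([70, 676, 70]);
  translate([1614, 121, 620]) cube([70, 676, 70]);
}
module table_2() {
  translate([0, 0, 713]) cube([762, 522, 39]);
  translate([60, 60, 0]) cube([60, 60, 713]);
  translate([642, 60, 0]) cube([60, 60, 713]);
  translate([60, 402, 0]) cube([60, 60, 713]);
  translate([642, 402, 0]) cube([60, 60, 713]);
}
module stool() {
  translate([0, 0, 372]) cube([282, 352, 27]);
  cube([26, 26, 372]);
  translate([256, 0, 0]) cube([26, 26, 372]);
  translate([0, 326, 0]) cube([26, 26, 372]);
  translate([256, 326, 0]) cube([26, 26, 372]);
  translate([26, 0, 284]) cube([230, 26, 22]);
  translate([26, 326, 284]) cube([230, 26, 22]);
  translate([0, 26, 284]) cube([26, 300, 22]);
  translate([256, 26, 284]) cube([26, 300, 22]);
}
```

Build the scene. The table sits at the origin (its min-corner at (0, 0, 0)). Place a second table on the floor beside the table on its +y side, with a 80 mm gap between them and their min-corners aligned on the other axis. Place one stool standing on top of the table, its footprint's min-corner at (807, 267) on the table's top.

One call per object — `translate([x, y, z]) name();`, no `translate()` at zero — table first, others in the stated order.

table();
translate([0, 998, 0]) table_2();
translate([807, 267, 722]) stool();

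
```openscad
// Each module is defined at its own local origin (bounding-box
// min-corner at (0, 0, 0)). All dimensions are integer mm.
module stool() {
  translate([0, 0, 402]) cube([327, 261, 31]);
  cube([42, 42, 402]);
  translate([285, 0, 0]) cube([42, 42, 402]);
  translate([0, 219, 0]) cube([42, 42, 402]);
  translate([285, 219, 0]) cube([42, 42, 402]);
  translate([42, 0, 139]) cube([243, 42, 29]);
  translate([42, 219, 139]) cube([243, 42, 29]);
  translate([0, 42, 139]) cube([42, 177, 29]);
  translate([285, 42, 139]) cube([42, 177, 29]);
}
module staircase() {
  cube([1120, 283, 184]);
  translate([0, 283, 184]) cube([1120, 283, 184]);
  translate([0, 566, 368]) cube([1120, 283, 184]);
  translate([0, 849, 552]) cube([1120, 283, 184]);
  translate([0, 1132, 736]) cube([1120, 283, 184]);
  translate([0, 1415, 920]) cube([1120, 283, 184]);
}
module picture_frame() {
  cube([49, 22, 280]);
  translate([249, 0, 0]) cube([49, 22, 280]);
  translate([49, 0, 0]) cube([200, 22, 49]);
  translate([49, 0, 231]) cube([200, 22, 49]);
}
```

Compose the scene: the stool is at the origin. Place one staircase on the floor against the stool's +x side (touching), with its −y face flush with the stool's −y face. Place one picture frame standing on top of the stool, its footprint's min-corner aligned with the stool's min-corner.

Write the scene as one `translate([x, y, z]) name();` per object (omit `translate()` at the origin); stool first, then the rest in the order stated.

stool();
translate([327, 0, 0]) staircase();
translate([0, 0, 433]) picture_frame();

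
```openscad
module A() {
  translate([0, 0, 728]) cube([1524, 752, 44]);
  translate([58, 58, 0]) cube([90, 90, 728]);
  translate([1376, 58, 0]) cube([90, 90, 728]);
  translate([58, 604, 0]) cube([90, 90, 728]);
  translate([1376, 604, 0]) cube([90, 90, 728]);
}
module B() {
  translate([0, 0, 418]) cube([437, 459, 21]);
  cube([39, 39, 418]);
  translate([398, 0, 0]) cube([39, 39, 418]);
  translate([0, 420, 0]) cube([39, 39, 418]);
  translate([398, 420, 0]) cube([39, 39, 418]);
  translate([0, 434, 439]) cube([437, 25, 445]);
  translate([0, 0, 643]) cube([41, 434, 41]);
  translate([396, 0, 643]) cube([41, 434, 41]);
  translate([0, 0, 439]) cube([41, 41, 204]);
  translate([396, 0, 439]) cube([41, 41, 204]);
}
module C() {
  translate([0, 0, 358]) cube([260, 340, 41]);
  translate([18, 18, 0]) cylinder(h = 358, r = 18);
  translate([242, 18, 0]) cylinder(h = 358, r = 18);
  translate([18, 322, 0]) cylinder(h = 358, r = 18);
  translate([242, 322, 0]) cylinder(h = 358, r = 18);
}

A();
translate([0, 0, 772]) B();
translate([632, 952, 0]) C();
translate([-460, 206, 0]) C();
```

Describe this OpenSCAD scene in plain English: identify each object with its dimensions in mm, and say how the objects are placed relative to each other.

A is a rectangular dining table. The top is 1524×752×44 mm with its upper surface at z = 772 mm. It stands on four 90×90 mm square legs, each inset 58 mm from the nearest pair of top edges, running from the floor to the underside of the top.

B is a chair. The seat is a 437×459×21 mm slab with its top at z = 439 mm, on four 39×39 mm corner legs (flush with the seat edges, standing on z = 0). A flat backrest 25 mm thick, 445 mm tall, spans the full seat width and rises from the seat top along its +y edge, rear face flush with the rear of the seat. Two armrests of 41×41 mm section run along each side from the seat's front edge to the front of the backrest, top faces 245 mm above the seat top and outer faces flush with the seat's x-edges; a 41×41 mm post under the front of each armrest stands on the seat at the front corner.

C is a four-legged stool. The seat is 260×340 mm, 41 mm thick, top at z = 399 mm. It stands on four round legs, each 36 mm in diameter, from z = 0 to the seat underside, each leg's axis is inset half a diameter from the nearest pair of seat edges (so the leg's bounding box is flush with the corner).

The chair is on top of the table. Two stools sit around the table at the +y, −x sides.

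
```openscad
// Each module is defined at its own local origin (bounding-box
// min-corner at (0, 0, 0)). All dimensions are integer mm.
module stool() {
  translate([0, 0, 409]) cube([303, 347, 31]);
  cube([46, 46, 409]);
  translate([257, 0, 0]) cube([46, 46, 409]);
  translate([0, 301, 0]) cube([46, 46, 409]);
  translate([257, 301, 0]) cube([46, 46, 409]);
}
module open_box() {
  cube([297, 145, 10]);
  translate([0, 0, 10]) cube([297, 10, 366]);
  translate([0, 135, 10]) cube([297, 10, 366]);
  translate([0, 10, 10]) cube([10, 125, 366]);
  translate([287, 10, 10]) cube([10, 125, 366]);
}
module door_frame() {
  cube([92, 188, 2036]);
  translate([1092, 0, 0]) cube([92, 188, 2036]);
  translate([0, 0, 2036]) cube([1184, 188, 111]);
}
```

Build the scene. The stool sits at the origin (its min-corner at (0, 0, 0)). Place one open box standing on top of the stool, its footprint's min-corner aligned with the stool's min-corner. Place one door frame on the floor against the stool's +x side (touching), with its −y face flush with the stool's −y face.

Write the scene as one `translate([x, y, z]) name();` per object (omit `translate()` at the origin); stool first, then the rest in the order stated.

stool();
translate([0, 0, 440]) open_box();
translate([303, 0, 0]) door_frame();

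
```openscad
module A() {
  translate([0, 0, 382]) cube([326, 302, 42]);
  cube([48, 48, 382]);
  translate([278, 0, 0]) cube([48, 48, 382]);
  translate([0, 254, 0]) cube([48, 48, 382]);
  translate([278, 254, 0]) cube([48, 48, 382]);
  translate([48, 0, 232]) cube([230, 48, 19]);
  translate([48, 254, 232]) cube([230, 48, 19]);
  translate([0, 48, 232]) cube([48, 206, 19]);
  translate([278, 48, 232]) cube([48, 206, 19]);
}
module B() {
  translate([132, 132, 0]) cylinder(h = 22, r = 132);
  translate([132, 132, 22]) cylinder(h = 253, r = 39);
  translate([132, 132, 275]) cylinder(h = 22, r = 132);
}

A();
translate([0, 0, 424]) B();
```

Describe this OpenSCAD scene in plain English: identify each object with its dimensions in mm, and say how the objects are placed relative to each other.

A is a four-legged stool. The seat is 326×302 mm, 42 mm thick, top at z = 424 mm. It stands on four square legs, each 48×48 mm in cross-section, from z = 0 to the seat underside, each flush with a corner of the seat. Four stretchers, 48 mm wide and 19 mm tall, connect adjacent legs with their undersides at z = 232 mm, each running between the inner faces of the legs it joins and aligned with the legs' outer faces on the other axis.

B is a spool: two coaxial disc flanges of radius 132 mm and thickness 22 mm, joined by a core cylinder of radius 39 mm and height 253 mm. The lower flange rests on z = 0 and the three cylinders share a vertical axis.

The spool is on top of the stool.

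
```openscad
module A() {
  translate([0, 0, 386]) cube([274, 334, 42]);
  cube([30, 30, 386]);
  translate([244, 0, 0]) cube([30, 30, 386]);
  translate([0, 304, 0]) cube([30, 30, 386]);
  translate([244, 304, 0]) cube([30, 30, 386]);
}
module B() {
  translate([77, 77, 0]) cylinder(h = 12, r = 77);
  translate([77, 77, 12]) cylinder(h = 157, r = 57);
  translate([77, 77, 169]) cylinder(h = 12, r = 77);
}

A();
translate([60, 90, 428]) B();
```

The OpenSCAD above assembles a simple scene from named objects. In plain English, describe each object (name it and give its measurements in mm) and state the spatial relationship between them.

A is a four-legged stool. The seat is 274×334 mm, 42 mm thick, top at z = 428 mm. It stands on four square legs, each 30×30 mm in cross-section, from z = 0 to the seat underside, each flush with a corner of the seat.

B is a spool: two coaxial disc flanges of radius 77 mm and thickness 12 mm, joined by a core cylinder of radius 57 mm and height 157 mm. The lower flange rests on z = 0 and the three cylinders share a vertical axis.

The spool is on top of the stool, centred.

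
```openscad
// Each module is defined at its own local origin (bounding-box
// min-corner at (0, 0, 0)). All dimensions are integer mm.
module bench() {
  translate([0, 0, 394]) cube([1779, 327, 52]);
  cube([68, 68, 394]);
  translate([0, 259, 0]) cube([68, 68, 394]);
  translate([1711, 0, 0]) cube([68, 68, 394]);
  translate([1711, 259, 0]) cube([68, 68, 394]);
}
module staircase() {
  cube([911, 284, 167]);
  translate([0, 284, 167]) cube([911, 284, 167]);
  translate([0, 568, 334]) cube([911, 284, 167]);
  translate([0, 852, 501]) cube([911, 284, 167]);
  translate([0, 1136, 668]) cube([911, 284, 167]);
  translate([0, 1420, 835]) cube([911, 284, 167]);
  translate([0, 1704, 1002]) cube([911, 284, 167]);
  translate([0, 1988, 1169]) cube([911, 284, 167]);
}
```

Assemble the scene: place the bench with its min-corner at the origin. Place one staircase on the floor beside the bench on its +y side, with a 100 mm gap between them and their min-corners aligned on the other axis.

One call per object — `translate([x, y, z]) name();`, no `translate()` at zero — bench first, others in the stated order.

bench();
translate([0, 427, 0]) staircase();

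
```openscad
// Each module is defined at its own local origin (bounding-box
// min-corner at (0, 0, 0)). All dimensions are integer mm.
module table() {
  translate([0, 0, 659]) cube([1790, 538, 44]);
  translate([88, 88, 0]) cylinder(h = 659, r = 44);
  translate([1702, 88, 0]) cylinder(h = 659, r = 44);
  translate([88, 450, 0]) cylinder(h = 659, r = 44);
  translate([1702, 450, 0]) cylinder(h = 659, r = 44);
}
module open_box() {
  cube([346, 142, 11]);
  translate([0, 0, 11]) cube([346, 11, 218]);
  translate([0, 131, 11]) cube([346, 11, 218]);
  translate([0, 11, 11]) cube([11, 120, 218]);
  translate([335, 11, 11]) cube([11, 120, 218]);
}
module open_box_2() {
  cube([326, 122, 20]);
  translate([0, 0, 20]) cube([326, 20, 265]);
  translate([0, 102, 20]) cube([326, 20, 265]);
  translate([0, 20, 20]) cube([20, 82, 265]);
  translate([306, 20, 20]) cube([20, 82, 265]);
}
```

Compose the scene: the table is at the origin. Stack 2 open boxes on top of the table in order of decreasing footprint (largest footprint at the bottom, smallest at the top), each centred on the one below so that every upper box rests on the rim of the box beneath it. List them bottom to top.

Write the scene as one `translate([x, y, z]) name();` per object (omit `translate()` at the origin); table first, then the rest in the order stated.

table();
translate([722, 198, 703]) open_box();
translate([732, 208, 932]) open_box_2();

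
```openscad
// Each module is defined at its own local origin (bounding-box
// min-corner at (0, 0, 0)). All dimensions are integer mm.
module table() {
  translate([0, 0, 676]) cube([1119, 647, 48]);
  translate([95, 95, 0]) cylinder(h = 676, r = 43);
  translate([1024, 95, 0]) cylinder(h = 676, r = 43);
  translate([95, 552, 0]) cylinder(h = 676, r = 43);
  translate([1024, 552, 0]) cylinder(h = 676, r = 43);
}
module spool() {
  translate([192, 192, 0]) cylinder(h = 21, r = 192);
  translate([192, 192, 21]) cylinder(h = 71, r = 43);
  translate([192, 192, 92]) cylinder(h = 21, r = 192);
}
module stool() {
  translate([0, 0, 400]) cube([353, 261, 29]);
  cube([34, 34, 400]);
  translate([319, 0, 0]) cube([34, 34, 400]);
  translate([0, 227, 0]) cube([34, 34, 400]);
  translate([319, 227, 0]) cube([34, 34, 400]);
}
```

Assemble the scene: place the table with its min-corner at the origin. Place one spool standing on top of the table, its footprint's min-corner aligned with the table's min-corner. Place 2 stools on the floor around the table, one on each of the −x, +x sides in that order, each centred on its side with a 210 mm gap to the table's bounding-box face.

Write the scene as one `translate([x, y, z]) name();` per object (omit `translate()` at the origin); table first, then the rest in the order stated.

table();
translate([0, 0, 724]) spool();
translate([-563, 193, 0]) stool();
translate([1329, 193, 0]) stool();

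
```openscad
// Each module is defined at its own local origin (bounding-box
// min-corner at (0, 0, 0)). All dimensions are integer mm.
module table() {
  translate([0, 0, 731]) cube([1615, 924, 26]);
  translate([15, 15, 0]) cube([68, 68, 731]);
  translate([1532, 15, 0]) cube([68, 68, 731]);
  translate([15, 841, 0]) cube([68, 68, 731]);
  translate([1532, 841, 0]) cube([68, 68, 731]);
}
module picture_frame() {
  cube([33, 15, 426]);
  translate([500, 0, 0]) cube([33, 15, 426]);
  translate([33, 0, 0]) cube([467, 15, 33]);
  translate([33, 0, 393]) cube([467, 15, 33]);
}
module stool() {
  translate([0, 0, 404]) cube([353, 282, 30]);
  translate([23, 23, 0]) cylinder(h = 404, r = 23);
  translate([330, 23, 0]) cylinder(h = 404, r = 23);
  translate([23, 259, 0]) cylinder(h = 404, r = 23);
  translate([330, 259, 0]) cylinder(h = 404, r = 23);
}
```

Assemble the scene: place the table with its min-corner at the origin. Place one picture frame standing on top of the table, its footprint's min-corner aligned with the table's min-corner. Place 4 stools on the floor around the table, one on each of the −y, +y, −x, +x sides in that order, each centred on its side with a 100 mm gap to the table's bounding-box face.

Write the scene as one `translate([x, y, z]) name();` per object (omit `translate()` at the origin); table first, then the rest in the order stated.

table();
translate([0, 0, 757]) picture_frame();
translate([631, -382, 0]) stool();
translate([631, 1024, 0]) stool();
translate([-453, 321, 0]) stool();
translate([1715, 321, 0]) stool();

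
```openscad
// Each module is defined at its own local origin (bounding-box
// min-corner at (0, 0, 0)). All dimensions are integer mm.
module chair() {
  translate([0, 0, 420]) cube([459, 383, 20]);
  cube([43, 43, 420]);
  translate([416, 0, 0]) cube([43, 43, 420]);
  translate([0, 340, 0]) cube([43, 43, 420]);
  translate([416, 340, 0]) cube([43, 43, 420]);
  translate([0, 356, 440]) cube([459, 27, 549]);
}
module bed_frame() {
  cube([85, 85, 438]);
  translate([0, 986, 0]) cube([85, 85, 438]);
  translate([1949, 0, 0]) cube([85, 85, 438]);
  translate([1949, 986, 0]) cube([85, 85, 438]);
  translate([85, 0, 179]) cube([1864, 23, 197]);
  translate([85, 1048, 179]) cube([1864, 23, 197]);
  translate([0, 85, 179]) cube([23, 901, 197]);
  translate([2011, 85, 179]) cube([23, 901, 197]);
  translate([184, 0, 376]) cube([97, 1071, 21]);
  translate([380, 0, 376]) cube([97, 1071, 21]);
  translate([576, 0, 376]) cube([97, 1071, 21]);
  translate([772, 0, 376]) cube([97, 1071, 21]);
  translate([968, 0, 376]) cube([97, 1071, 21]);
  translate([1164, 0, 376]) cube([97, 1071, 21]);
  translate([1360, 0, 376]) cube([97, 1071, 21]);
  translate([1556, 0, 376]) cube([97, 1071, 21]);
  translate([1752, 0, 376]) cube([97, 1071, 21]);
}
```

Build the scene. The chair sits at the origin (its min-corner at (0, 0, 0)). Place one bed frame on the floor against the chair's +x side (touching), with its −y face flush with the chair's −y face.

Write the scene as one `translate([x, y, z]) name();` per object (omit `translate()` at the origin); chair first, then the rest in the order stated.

chair();
translate([459, 0, 0]) bed_frame();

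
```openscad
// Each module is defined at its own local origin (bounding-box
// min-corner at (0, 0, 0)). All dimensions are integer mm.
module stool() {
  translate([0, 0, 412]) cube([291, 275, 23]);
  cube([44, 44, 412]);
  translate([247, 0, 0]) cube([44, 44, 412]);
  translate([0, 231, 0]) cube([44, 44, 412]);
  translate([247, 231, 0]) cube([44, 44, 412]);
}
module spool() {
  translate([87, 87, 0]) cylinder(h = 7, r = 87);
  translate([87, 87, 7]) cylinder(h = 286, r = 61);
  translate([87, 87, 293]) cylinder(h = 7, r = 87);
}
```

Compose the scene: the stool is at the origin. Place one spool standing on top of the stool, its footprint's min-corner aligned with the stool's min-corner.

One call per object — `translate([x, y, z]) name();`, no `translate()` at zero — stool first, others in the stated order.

stool();
translate([0, 0, 435]) spool();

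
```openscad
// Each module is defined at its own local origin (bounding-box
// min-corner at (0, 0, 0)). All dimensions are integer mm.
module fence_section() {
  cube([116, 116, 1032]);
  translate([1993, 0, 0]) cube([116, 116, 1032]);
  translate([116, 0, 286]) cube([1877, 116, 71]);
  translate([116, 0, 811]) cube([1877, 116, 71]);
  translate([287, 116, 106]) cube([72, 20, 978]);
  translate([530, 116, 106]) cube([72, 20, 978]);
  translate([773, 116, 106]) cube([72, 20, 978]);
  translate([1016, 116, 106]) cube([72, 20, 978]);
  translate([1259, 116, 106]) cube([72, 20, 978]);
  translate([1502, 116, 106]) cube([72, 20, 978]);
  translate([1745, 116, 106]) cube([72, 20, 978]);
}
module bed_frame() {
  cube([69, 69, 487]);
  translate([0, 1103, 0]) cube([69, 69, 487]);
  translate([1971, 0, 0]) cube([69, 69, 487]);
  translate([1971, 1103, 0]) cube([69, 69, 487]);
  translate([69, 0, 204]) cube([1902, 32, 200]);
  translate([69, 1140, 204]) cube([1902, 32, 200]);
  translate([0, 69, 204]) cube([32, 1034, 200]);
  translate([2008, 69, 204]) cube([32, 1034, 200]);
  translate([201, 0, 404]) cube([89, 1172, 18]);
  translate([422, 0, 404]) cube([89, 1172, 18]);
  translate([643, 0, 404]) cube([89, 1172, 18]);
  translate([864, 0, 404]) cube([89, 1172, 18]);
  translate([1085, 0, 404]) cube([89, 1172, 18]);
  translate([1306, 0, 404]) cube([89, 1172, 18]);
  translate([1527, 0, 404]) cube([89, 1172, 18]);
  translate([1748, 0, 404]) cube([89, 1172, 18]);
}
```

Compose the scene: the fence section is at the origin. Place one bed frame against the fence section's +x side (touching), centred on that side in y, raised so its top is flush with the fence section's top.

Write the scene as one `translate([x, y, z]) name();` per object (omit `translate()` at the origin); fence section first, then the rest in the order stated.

fence_section();
translate([2109, -518, 597]) bed_frame();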